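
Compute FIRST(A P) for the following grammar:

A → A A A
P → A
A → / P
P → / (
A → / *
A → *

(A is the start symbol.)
FIRST sets of the non-terminals involved (from the grammar, by fixed-point iteration):
  FIRST(A) = { '*', '/' }

To compute FIRST(A P), process the symbols left to right:
Symbol A is a non-terminal. Add FIRST(A) \ {ε} = { '*', '/' }
A is not nullable (ε ∉ FIRST(A)), so stop here.
FIRST(A P) = { '*', '/' }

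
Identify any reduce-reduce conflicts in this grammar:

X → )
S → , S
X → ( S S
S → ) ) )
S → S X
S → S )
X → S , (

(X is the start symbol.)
Yes — I6: [S → S ) .] vs [X → ) .]

A reduce-reduce conflict occurs when an LR(0) state has two complete items [A → α .] and [B → β .] — both call for a reduction, and with no lookahead the parser cannot choose between them.

Augment with X' → X and build the canonical LR(0) collection (I0 = CLOSURE({[X' → . X]}), then GOTO on every symbol after a dot until no new states appear). It has 16 states:
  I0: { [S → . ) ) )], [S → . , S], [S → . S )], [S → . S X], [X → . ( S S], [X → . )], [X → . S , (], [X' → . X] }  — shift
  I1: { [S → . ) ) )], [S → . , S], [S → . S )], [S → . S X], [X → ( . S S] }  — shift
  I2: { [S → ) . ) )], [X → ) .] }  — shift, reduce
  I3: { [S → , . S], [S → . ) ) )], [S → . , S], [S → . S )], [S → . S X] }  — shift
  I4: { [S → . ) ) )], [S → . , S], [S → . S )], [S → . S X], [S → S . )], [S → S . X], [X → . ( S S], [X → . )], [X → . S , (], [X → S . , (] }  — shift
  I5: { [X' → X .] }  — accept
  I6: { [S → ) . ) )], [S → S ) .], [X → ) .] }  — shift, 2 reduces
  I7: { [S → , . S], [S → . ) ) )], [S → . , S], [S → . S )], [S → . S X], [X → S , . (] }  — shift
  I8: { [S → S X .] }  — reduce
  I9: { [X → S , ( .] }  — reduce
  I10: { [S → ) . ) )] }  — shift
  I11: { [S → , S .], [S → . ) ) )], [S → . , S], [S → . S )], [S → . S X], [S → S . )], [S → S . X], [X → . ( S S], [X → . )], [X → . S , (] }  — shift, reduce
  I12: { [S → ) ) . )] }  — shift
  I13: { [S → ) ) ) .] }  — reduce
  I14: { [S → . ) ) )], [S → . , S], [S → . S )], [S → . S X], [S → S . )], [S → S . X], [X → ( S . S], [X → . ( S S], [X → . )], [X → . S , (] }  — shift
  I15: { [S → . ) ) )], [S → . , S], [S → . S )], [S → . S X], [S → S . )], [S → S . X], [X → ( S S .], [X → . ( S S], [X → . )], [X → . S , (], [X → S . , (] }  — shift, reduce

I6 contains complete items [S → S ) .], [X → ) .] — reduce-reduce conflict.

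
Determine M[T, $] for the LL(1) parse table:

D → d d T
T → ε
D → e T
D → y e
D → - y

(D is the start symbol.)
To find M[T, $], we find productions for T where $ is in the predict set (PREDICT(N → α) = (FIRST(α) \ {ε}) ∪ (FOLLOW(N) if α ⇒* ε)).

Relevant sets:
  FOLLOW(T) = { $ }

T → ε: PREDICT = { $ }
  $ is in predict set, so this production goes in M[T, $]

M[T, $] = T → ε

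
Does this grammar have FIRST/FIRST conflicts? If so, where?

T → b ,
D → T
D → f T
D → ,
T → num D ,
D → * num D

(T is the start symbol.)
No FIRST/FIRST conflicts.

A FIRST/FIRST conflict occurs when two productions N → α and N → β for the same non-terminal have FIRST(α) ∩ FIRST(β) ≠ ∅ (with ε ∈ FIRST of a nullable right-hand side, so two nullable alternatives also conflict).

FIRST sets of the non-terminals at (or reachable through a nullable prefix from) the front of some alternative:
  FIRST(T) = { 'b', 'num' }

Productions for T:
  T → b ,: FIRST = { 'b' }
  T → num D ,: FIRST = { 'num' }
Productions for D:
  D → T: FIRST = { 'b', 'num' }
  D → f T: FIRST = { 'f' }
  D → ,: FIRST = { ',' }
  D → * num D: FIRST = { '*' }

All alternatives of each non-terminal have pairwise disjoint FIRST sets.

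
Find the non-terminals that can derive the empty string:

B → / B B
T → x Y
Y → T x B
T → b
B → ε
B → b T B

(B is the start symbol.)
A non-terminal is nullable if it can derive ε (the empty string): either it has an ε-production, or it has a production whose right-hand side consists entirely of nullable non-terminals.

ε-productions: B → ε
So B is immediately nullable.
No further non-terminal can be added: every production for the remaining non-terminals contains a terminal or a non-nullable non-terminal.
Nullable = { 'B' }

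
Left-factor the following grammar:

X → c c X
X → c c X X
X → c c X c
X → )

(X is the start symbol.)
Left-factoring transforms A → αβ₁ | αβ₂ into A → αA' and A' → β₁ | β₂
(α is the longest common prefix among the alternatives). Repeat until
no nonterminal has two alternatives with a common prefix.

Round 1: X has alternatives sharing prefix 'c c X'. Introduce X': X → c c X X'
  Add: X' → ε
  Add: X' → X
  Add: X' → c

No remaining common prefixes — done.

Resulting grammar:
X → c c X X'
X' → ε
X' → X
X' → c
X → )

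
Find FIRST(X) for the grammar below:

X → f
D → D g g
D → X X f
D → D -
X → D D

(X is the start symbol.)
To compute FIRST(X), examine every production with X on the left-hand side, reading each right-hand side left to right until a non-nullable symbol is reached.

FIRST sets of the other non-terminals involved (by the same procedure, iterated to a fixed point):
  FIRST(D) = { 'f' }

From X → f:
  - f is a terminal: add 'f' and stop
From X → D D:
  - D is a non-terminal: add FIRST(D) \ {ε} = { 'f' }
    D is not nullable, so stop

Collecting: FIRST(X) = { 'f' }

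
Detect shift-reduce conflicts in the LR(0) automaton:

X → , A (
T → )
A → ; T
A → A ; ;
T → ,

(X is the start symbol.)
No shift-reduce conflicts

Augment with X' → X and build the canonical LR(0) collection (I0 = CLOSURE({[X' → . X]}), then GOTO on every symbol after a dot until no new states appear). It has 11 states:
  I0: { [X → . , A (], [X' → . X] }  — shift
  I1: { [A → . ; T], [A → . A ; ;], [X → , . A (] }  — shift
  I2: { [X' → X .] }  — accept
  I3: { [A → ; . T], [T → . )], [T → . ,] }  — shift
  I4: { [A → A . ; ;], [X → , A . (] }  — shift
  I5: { [X → , A ( .] }  — reduce
  I6: { [A → A ; . ;] }  — shift
  I7: { [A → A ; ; .] }  — reduce
  I8: { [T → ) .] }  — reduce
  I9: { [T → , .] }  — reduce
  I10: { [A → ; T .] }  — reduce

No state contains both a complete item and a shift item.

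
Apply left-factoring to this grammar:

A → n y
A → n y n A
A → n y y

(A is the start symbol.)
A → n y A'
A' → ε
A' → n A
A' → y

Left-factoring transforms A → αβ₁ | αβ₂ into A → αA' and A' → β₁ | β₂
(α is the longest common prefix among the alternatives). Repeat until
no nonterminal has two alternatives with a common prefix.

Round 1: A has alternatives sharing prefix 'n y'. Introduce A': A → n y A'
  Add: A' → ε
  Add: A' → n A
  Add: A' → y

No remaining common prefixes — done.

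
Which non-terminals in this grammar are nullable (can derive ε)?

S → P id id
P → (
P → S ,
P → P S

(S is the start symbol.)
None

There are no ε-productions, so no non-terminal can derive ε.
No non-terminals are nullable.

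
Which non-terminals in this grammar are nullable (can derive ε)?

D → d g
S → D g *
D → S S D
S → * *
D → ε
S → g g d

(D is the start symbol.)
ε-productions: D → ε
So D is immediately nullable.
No further non-terminal can be added: every production for the remaining non-terminals contains a terminal or a non-nullable non-terminal.
Nullable = { 'D' }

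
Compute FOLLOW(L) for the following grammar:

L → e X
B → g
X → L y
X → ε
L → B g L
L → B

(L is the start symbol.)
To compute FOLLOW(L), find every occurrence of L on a right-hand side N → α L β: add FIRST(β) \ {ε}, and if β is empty or nullable also add FOLLOW(N). Iterate to a fixed point.

L is the start symbol, so $ ∈ FOLLOW(L).
In X → L y: L is followed by y, add FIRST(y) \ {ε} = { 'y' }
In L → B g L: L is at the end; this adds FOLLOW(L) to itself — nothing new

Taking the union: FOLLOW(L) = { $, 'y' }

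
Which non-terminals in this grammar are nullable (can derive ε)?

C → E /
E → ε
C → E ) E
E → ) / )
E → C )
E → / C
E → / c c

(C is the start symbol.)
{ 'E' }

A non-terminal is nullable if it can derive ε (the empty string): either it has an ε-production, or it has a production whose right-hand side consists entirely of nullable non-terminals.

ε-productions: E → ε
So E is immediately nullable.
No further non-terminal can be added: every production for the remaining non-terminals contains a terminal or a non-nullable non-terminal.
Nullable = { 'E' }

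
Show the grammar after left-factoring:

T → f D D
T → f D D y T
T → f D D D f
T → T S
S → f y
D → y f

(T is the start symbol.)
Left-factoring transforms A → αβ₁ | αβ₂ into A → αA' and A' → β₁ | β₂
(α is the longest common prefix among the alternatives). Repeat until
no nonterminal has two alternatives with a common prefix.

Round 1: T has alternatives sharing prefix 'f D D'. Introduce T': T → f D D T'
  Add: T' → ε
  Add: T' → y T
  Add: T' → D f

No remaining common prefixes — done.

Resulting grammar:
T → f D D T'
T' → ε
T' → y T
T' → D f
T → T S
S → f y
D → y f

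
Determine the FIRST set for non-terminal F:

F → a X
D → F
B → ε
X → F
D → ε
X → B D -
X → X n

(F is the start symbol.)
{ 'a' }

From F → a X:
  - a is a terminal: add 'a' and stop

Collecting: FIRST(F) = { 'a' }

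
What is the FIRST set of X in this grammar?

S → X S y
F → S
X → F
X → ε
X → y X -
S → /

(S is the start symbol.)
FIRST sets of the other non-terminals involved (by the same procedure, iterated to a fixed point):
  FIRST(F) = { '/', 'y' }

From X → F:
  - F is a non-terminal: add FIRST(F) \ {ε} = { '/', 'y' }
    F is not nullable, so stop
From X → ε:
  - ε-production, so ε ∈ FIRST(X)
From X → y X -:
  - y is a terminal: add 'y' and stop

Collecting: FIRST(X) = { '/', 'y', ε }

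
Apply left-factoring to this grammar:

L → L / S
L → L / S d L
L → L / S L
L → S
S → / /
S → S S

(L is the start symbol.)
L → L / S L'
L' → ε
L' → d L
L' → L
L → S
S → / /
S → S S

Left-factoring transforms A → αβ₁ | αβ₂ into A → αA' and A' → β₁ | β₂
(α is the longest common prefix among the alternatives). Repeat until
no nonterminal has two alternatives with a common prefix.

Round 1: L has alternatives sharing prefix 'L / S'. Introduce L': L → L / S L'
  Add: L' → ε
  Add: L' → d L
  Add: L' → L

No remaining common prefixes — done.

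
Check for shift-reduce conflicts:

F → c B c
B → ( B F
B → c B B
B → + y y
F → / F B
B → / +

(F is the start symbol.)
Augment with F' → F and build the canonical LR(0) collection (I0 = CLOSURE({[F' → . F]}), then GOTO on every symbol after a dot until no new states appear). It has 19 states:
  I0: { [F → . / F B], [F → . c B c], [F' → . F] }  — shift
  I1: { [F → . / F B], [F → . c B c], [F → / . F B] }  — shift
  I2: { [F' → F .] }  — accept
  I3: { [B → . ( B F], [B → . + y y], [B → . / +], [B → . c B B], [F → c . B c] }  — shift
  I4: { [B → ( . B F], [B → . ( B F], [B → . + y y], [B → . / +], [B → . c B B] }  — shift
  I5: { [B → + . y y] }  — shift
  I6: { [B → / . +] }  — shift
  I7: { [F → c B . c] }  — shift
  I8: { [B → . ( B F], [B → . + y y], [B → . / +], [B → . c B B], [B → c . B B] }  — shift
  I9: { [B → . ( B F], [B → . + y y], [B → . / +], [B → . c B B], [B → c B . B] }  — shift
  I10: { [B → c B B .] }  — reduce
  I11: { [F → c B c .] }  — reduce
  I12: { [B → / + .] }  — reduce
  I13: { [B → + y . y] }  — shift
  I14: { [B → + y y .] }  — reduce
  I15: { [B → ( B . F], [F → . / F B], [F → . c B c] }  — shift
  I16: { [B → ( B F .] }  — reduce
  I17: { [B → . ( B F], [B → . + y y], [B → . / +], [B → . c B B], [F → / F . B] }  — shift
  I18: { [F → / F B .] }  — reduce

No state contains both a complete item and a shift item.

Answer: No shift-reduce conflicts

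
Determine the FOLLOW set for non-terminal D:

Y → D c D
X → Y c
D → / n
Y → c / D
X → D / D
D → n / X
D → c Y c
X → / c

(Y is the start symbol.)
{ $, '/', 'c' }

To compute FOLLOW(D), find every occurrence of D on a right-hand side N → α D β: add FIRST(β) \ {ε}, and if β is empty or nullable also add FOLLOW(N). Iterate to a fixed point.

In Y → D c D: D is followed by c D, add FIRST(c D) \ {ε} = { 'c' }
In Y → D c D: D is at the end, add FOLLOW(Y)
In Y → c / D: D is at the end, add FOLLOW(Y)
In X → D / D: D is followed by '/' D, add FIRST('/' D) \ {ε} = { '/' }
In X → D / D: D is at the end, add FOLLOW(X)

The FOLLOW sets referred to above (computed the same way, to a fixed point):
  FOLLOW(Y) = { $, 'c' }
  FOLLOW(X) = { $, '/', 'c' }

Taking the union: FOLLOW(D) = { $, '/', 'c' }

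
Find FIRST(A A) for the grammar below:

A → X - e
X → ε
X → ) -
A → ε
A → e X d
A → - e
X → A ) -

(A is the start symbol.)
FIRST sets of the non-terminals involved (from the grammar, by fixed-point iteration):
  FIRST(A) = { ')', '-', 'e', ε }

To compute FIRST(A A), process the symbols left to right:
Symbol A is a non-terminal. Add FIRST(A) \ {ε} = { ')', '-', 'e' }
A is nullable (ε ∈ FIRST(A)), continue to the next symbol.
Symbol A is a non-terminal. Add FIRST(A) \ {ε} = { ')', '-', 'e' }
A is nullable (ε ∈ FIRST(A)), continue to the next symbol.
All symbols are nullable, so ε is in the result.
FIRST(A A) = { ')', '-', 'e', ε }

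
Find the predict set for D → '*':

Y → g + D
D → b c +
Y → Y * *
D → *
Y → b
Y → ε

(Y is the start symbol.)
{ '*' }

PREDICT(D → '*') = (FIRST(RHS) \ {ε}) ∪ (FOLLOW(D) if ε ∈ FIRST(RHS), i.e. RHS ⇒* ε)
FIRST('*') = { '*' }
ε ∉ FIRST('*'), so FOLLOW(D) is not added.
PREDICT(D → '*') = { '*' }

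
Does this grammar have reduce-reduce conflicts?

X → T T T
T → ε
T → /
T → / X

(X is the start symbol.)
A reduce-reduce conflict occurs when an LR(0) state has two complete items [A → α .] and [B → β .] — both call for a reduction, and with no lookahead the parser cannot choose between them.

Augment with X' → X and build the canonical LR(0) collection (I0 = CLOSURE({[X' → . X]}), then GOTO on every symbol after a dot until no new states appear). It has 7 states:
  I0: { [T → . / X], [T → . /], [T → .], [X → . T T T], [X' → . X] }  — shift, reduce
  I1: { [T → . / X], [T → . /], [T → .], [T → / . X], [T → / .], [X → . T T T] }  — shift, 2 reduces
  I2: { [T → . / X], [T → . /], [T → .], [X → T . T T] }  — shift, reduce
  I3: { [X' → X .] }  — accept
  I4: { [T → . / X], [T → . /], [T → .], [X → T T . T] }  — shift, reduce
  I5: { [X → T T T .] }  — reduce
  I6: { [T → / X .] }  — reduce

I1 contains complete items [T → .], [T → / .] — reduce-reduce conflict.

Answer: Yes — I1: [T → .] vs [T → / .]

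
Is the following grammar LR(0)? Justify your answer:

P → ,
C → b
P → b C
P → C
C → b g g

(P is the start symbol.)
No. Shift-reduce conflict between [C → b .] and [C → . b]

A grammar is LR(0) if no state in the canonical LR(0) collection has:
  - both a shift item (dot before a terminal) and a complete item (shift-reduce conflict), or
  - two or more complete items (reduce-reduce conflict; the accept item [P' → P .] counts as a complete item here).

Augment with P' → P and build the canonical LR(0) collection (I0 = CLOSURE({[P' → . P]}), then GOTO on every symbol after a dot until no new states appear). It has 9 states:
  I0: { [C → . b g g], [C → . b], [P → . ,], [P → . C], [P → . b C], [P' → . P] }  — shift
  I1: { [P → , .] }  — reduce
  I2: { [P → C .] }  — reduce
  I3: { [P' → P .] }  — accept
  I4: { [C → . b g g], [C → . b], [C → b . g g], [C → b .], [P → b . C] }  — shift, reduce
  I5: { [P → b C .] }  — reduce
  I6: { [C → b . g g], [C → b .] }  — shift, reduce
  I7: { [C → b g . g] }  — shift
  I8: { [C → b g g .] }  — reduce

Conflict in state I4:
  Shift-reduce conflict between [C → b .] and [C → . b]
So the grammar is NOT LR(0).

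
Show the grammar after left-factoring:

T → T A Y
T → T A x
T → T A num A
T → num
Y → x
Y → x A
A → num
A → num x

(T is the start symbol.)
T → T A T'
T' → Y
T' → x
T' → num A
T → num
Y → x Y'
Y' → ε
Y' → A
A → num A'
A' → ε
A' → x

Left-factoring transforms A → αβ₁ | αβ₂ into A → αA' and A' → β₁ | β₂
(α is the longest common prefix among the alternatives). Repeat until
no nonterminal has two alternatives with a common prefix.

Round 1: T has alternatives sharing prefix 'T A'. Introduce T': T → T A T'
  Add: T' → Y
  Add: T' → x
  Add: T' → num A

Round 2: Y has alternatives sharing prefix 'x'. Introduce Y': Y → x Y'
  Add: Y' → ε
  Add: Y' → A

Round 3: A has alternatives sharing prefix 'num'. Introduce A': A → num A'
  Add: A' → ε
  Add: A' → x

No remaining common prefixes — done.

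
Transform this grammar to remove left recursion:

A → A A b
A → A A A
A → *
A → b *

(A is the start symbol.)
A is directly left-recursive. The standard transformation for
  A → A α₁ | ... | A α_m | β₁ | ... | β_n
is
  A  → β₁ A' | ... | β_n A'
  A' → α₁ A' | ... | α_m A' | ε

A → * becomes A → * A'
A → b * becomes A → b * A'
A → A A b becomes A' → A b A'
A → A A A becomes A' → A A A'
Add A' → ε

Resulting grammar:
A → * A'
A → b * A'
A' → A b A'
A' → A A A'
A' → ε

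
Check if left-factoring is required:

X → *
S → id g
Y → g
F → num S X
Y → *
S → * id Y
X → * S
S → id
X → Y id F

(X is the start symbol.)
Yes, X has productions with common prefix '*'; S has productions with common prefix 'id'

Left-factoring is needed when two productions for the same non-terminal
share a common prefix on the right-hand side.

Productions for X:
  X → *
  X → * S
  X → Y id F
Productions for S:
  S → id g
  S → * id Y
  S → id
Productions for Y:
  Y → g
  Y → *

Found common prefix '*' in productions for X
Found common prefix 'id' in productions for S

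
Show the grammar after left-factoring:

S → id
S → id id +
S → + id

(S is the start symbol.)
Left-factoring transforms A → αβ₁ | αβ₂ into A → αA' and A' → β₁ | β₂
(α is the longest common prefix among the alternatives). Repeat until
no nonterminal has two alternatives with a common prefix.

Round 1: S has alternatives sharing prefix 'id'. Introduce S': S → id S'
  Add: S' → ε
  Add: S' → id +

No remaining common prefixes — done.

Resulting grammar:
S → id S'
S' → ε
S' → id +
S → + id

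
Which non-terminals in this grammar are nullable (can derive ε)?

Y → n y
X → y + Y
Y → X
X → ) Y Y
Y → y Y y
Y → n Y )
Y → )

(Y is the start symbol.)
None

There are no ε-productions, so no non-terminal can derive ε.
No non-terminals are nullable.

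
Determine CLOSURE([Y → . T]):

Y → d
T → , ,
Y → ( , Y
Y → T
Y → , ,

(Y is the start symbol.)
{ [T → . , ,], [Y → . T] }

To compute CLOSURE, for each item [A → α.Bβ] where B is a non-terminal, add [B → .γ] for all productions B → γ; repeat for the newly added items until nothing changes.

Start with: [Y → . T]
  [Y → . T] has the dot before T: add [T → . , ,]
No further items can be added.

CLOSURE = { [T → . , ,], [Y → . T] }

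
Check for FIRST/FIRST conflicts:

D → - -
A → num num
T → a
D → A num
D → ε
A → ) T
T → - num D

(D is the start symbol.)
A FIRST/FIRST conflict occurs when two productions N → α and N → β for the same non-terminal have FIRST(α) ∩ FIRST(β) ≠ ∅ (with ε ∈ FIRST of a nullable right-hand side, so two nullable alternatives also conflict).

FIRST sets of the non-terminals at (or reachable through a nullable prefix from) the front of some alternative:
  FIRST(A) = { ')', 'num' }

Productions for D:
  D → - -: FIRST = { '-' }
  D → A num: FIRST = { ')', 'num' }
  D → ε: FIRST = { ε }
Productions for A:
  A → num num: FIRST = { 'num' }
  A → ) T: FIRST = { ')' }
Productions for T:
  T → a: FIRST = { 'a' }
  T → - num D: FIRST = { '-' }

All alternatives of each non-terminal have pairwise disjoint FIRST sets.

Answer: No FIRST/FIRST conflicts.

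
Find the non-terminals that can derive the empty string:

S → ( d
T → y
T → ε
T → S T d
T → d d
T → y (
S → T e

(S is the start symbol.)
{ 'T' }

A non-terminal is nullable if it can derive ε (the empty string): either it has an ε-production, or it has a production whose right-hand side consists entirely of nullable non-terminals.

ε-productions: T → ε
So T is immediately nullable.
No further non-terminal can be added: every production for the remaining non-terminals contains a terminal or a non-nullable non-terminal.
Nullable = { 'T' }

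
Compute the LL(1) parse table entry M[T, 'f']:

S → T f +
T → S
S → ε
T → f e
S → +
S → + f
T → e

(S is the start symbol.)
T → S, T → f e

To find M[T, 'f'], we find productions for T where 'f' is in the predict set (PREDICT(N → α) = (FIRST(α) \ {ε}) ∪ (FOLLOW(N) if α ⇒* ε)).

Relevant sets:
  FIRST(S) = { '+', 'e', 'f', ε }
  FOLLOW(T) = { 'f' }

T → S: PREDICT = { '+', 'e', 'f' }
  'f' is in predict set, so this production goes in M[T, 'f']
T → f e: PREDICT = { 'f' }
  'f' is in predict set, so this production goes in M[T, 'f']
T → e: PREDICT = { 'e' }

M[T, 'f'] = T → S, T → f e  (a multiply-defined cell — the grammar is not LL(1))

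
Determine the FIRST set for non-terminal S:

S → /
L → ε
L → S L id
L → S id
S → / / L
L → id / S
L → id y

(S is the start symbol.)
From S → /:
  - '/' is a terminal: add '/' and stop
From S → / / L:
  - '/' is a terminal: add '/' and stop

Collecting: FIRST(S) = { '/' }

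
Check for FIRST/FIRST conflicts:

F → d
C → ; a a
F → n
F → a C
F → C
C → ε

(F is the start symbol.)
No FIRST/FIRST conflicts.

FIRST sets of the non-terminals at (or reachable through a nullable prefix from) the front of some alternative:
  FIRST(C) = { ';', ε }

Productions for F:
  F → d: FIRST = { 'd' }
  F → n: FIRST = { 'n' }
  F → a C: FIRST = { 'a' }
  F → C: FIRST = { ';', ε }
Productions for C:
  C → ; a a: FIRST = { ';' }
  C → ε: FIRST = { ε }

All alternatives of each non-terminal have pairwise disjoint FIRST sets.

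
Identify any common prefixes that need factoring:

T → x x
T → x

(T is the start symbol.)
Yes, T has productions with common prefix 'x'

Left-factoring is needed when two productions for the same non-terminal
share a common prefix on the right-hand side.

Productions for T:
  T → x x
  T → x

Found common prefix 'x' in productions for T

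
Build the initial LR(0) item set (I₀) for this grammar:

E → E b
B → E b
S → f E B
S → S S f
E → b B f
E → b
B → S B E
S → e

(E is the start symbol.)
First, augment the grammar with E' → E
I₀ = CLOSURE({ [E' → . E] }):
  [E' → . E] has the dot before E: add [E → . E b], [E → . b B f], [E → . b]
No further items can be added.

I₀ = { [E → . E b], [E → . b B f], [E → . b], [E' → . E] }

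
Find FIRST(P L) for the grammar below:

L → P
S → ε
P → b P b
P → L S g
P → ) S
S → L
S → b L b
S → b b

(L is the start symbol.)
{ ')', 'b' }

FIRST sets of the non-terminals involved (from the grammar, by fixed-point iteration):
  FIRST(P) = { ')', 'b' }

To compute FIRST(P L), process the symbols left to right:
Symbol P is a non-terminal. Add FIRST(P) \ {ε} = { ')', 'b' }
P is not nullable (ε ∉ FIRST(P)), so stop here.
FIRST(P L) = { ')', 'b' }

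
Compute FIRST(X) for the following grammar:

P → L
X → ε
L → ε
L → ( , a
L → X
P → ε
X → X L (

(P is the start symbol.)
To compute FIRST(X), examine every production with X on the left-hand side, reading each right-hand side left to right until a non-nullable symbol is reached.

FIRST sets of the other non-terminals involved (by the same procedure, iterated to a fixed point):
  FIRST(L) = { '(', ε }

From X → ε:
  - ε-production, so ε ∈ FIRST(X)
From X → X L (:
  - X is the symbol being defined: contributes nothing new
    X is nullable, so continue to the next symbol
  - L is a non-terminal: add FIRST(L) \ {ε} = { '(' }
    L is nullable, so continue to the next symbol
  - '(' is a terminal: add '(' and stop

Collecting: FIRST(X) = { '(', ε }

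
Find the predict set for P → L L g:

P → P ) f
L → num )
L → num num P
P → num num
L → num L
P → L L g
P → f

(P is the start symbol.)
{ 'num' }

PREDICT(P → L L g) = (FIRST(RHS) \ {ε}) ∪ (FOLLOW(P) if ε ∈ FIRST(RHS), i.e. RHS ⇒* ε)
FIRST(L) = { 'num' }
FIRST(L L g) = { 'num' }
ε ∉ FIRST(L L g), so FOLLOW(P) is not added.
PREDICT(P → L L g) = { 'num' }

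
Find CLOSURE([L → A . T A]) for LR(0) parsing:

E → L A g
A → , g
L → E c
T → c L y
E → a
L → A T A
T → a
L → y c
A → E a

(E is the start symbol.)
To compute CLOSURE, for each item [A → α.Bβ] where B is a non-terminal, add [B → .γ] for all productions B → γ; repeat for the newly added items until nothing changes.

Start with: [L → A . T A]
  [L → A . T A] has the dot before T: add [T → . c L y], [T → . a]
No further items can be added.

CLOSURE = { [L → A . T A], [T → . a], [T → . c L y] }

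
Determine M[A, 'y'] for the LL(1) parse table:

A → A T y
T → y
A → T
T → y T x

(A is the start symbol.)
To find M[A, 'y'], we find productions for A where 'y' is in the predict set (PREDICT(N → α) = (FIRST(α) \ {ε}) ∪ (FOLLOW(N) if α ⇒* ε)).

Relevant sets:
  FIRST(A) = { 'y' }
  FIRST(T) = { 'y' }

A → A T y: PREDICT = { 'y' }
  'y' is in predict set, so this production goes in M[A, 'y']
A → T: PREDICT = { 'y' }
  'y' is in predict set, so this production goes in M[A, 'y']

M[A, 'y'] = A → A T y, A → T  (a multiply-defined cell — the grammar is not LL(1))

Answer: A → A T y, A → T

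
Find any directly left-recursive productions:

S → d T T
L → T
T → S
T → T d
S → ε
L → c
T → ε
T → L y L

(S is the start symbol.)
Yes, T is left-recursive

Direct left recursion occurs when N → N α for some non-terminal N (the right-hand side begins with the left-hand side itself).

S → d T T: starts with d
L → T: starts with T
T → S: starts with S
T → T d: LEFT RECURSIVE (starts with T)
S → ε: starts with ε
L → c: starts with c
T → ε: starts with ε
T → L y L: starts with L

The grammar has direct left recursion on: T.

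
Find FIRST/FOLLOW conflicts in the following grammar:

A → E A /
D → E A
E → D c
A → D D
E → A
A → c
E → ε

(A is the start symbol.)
Nullable non-terminals: E.
FIRST sets used below: FIRST(D) = { 'c' }, FIRST(A) = { 'c' }

E: nullable alternative(s) E → ε; FOLLOW(E) = { 'c' }
  E → D c: FIRST \ {ε} = { 'c' } — overlaps FOLLOW(E) on { 'c' }: CONFLICT
  E → A: FIRST \ {ε} = { 'c' } — overlaps FOLLOW(E) on { 'c' }: CONFLICT
  E → ε: FIRST \ {ε} = { } — this is the only nullable alternative, skip

A, D have no nullable alternative, so no FIRST/FOLLOW check is needed there.

So the grammar has 2 FIRST/FOLLOW conflicts (marked CONFLICT above).

Answer: Yes. E → D c with FOLLOW(E) on { 'c' }; E → A with FOLLOW(E) on { 'c' }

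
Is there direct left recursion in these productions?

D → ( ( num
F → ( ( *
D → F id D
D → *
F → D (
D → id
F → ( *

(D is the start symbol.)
No direct left recursion

D → ( ( num: starts with '('
F → ( ( *: starts with '('
D → F id D: starts with F
D → *: starts with '*'
F → D (: starts with D
D → id: starts with id
F → ( *: starts with '('

No direct left recursion found.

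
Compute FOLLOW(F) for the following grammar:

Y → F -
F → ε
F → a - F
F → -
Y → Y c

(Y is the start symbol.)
{ '-' }

In Y → F -: F is followed by '-', add FIRST('-') \ {ε} = { '-' }
In F → a - F: F is at the end; this adds FOLLOW(F) to itself — nothing new

Taking the union: FOLLOW(F) = { '-' }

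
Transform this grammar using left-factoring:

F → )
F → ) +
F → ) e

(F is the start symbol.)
F → ) F'
F' → ε
F' → +
F' → e

Left-factoring transforms A → αβ₁ | αβ₂ into A → αA' and A' → β₁ | β₂
(α is the longest common prefix among the alternatives). Repeat until
no nonterminal has two alternatives with a common prefix.

Round 1: F has alternatives sharing prefix ')'. Introduce F': F → ) F'
  Add: F' → ε
  Add: F' → +
  Add: F' → e

No remaining common prefixes — done.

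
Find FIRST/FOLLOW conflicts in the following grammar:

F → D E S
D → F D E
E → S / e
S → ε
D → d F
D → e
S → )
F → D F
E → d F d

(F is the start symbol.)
Yes. S → ')' with FOLLOW(S) on { ')' }

Nullable non-terminals: S.

S: nullable alternative(s) S → ε; FOLLOW(S) = { $, ')', '/', 'd', 'e' }
  S → ε: FIRST \ {ε} = { } — this is the only nullable alternative, skip
  S → ): FIRST \ {ε} = { ')' } — overlaps FOLLOW(S) on { ')' }: CONFLICT

D, E, F have no nullable alternative, so no FIRST/FOLLOW check is needed there.

So the grammar has 1 FIRST/FOLLOW conflict (marked CONFLICT above).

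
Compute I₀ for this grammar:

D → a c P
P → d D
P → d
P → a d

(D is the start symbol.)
First, augment the grammar with D' → D
I₀ = CLOSURE({ [D' → . D] }):
  [D' → . D] has the dot before D: add [D → . a c P]
No further items can be added.

I₀ = { [D → . a c P], [D' → . D] }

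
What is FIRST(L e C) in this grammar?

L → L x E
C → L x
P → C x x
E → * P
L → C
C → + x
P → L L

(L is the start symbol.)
{ '+' }

FIRST sets of the non-terminals involved (from the grammar, by fixed-point iteration):
  FIRST(L) = { '+' }

To compute FIRST(L e C), process the symbols left to right:
Symbol L is a non-terminal. Add FIRST(L) \ {ε} = { '+' }
L is not nullable (ε ∉ FIRST(L)), so stop here.
FIRST(L e C) = { '+' }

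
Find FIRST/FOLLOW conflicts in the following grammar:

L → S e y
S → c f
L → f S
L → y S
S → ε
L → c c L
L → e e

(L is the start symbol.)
No FIRST/FOLLOW conflicts.

Nullable non-terminals: S.

S: nullable alternative(s) S → ε; FOLLOW(S) = { $, 'e' }
  S → c f: FIRST \ {ε} = { 'c' } — disjoint from FOLLOW(S)
  S → ε: FIRST \ {ε} = { } — this is the only nullable alternative, skip

L has no nullable alternative, so no FIRST/FOLLOW check is needed there.

No FIRST/FOLLOW conflicts found.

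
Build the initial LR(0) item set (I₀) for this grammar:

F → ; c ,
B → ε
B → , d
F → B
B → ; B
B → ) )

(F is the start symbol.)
{ [B → . ) )], [B → . , d], [B → . ; B], [B → .], [F → . ; c ,], [F → . B], [F' → . F] }

First, augment the grammar with F' → F
I₀ = CLOSURE({ [F' → . F] }):
  [F' → . F] has the dot before F: add [F → . ; c ,], [F → . B]
  [F → . B] has the dot before B: add [B → .], [B → . , d], [B → . ; B], [B → . ) )]
No further items can be added.

I₀ = { [B → . ) )], [B → . , d], [B → . ; B], [B → .], [F → . ; c ,], [F → . B], [F' → . F] }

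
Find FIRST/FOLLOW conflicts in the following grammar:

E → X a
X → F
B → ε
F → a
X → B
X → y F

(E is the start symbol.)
Yes. X → F with FOLLOW(X) on { 'a' }

Nullable non-terminals: B, X.
FIRST sets used below: FIRST(F) = { 'a' }, FIRST(B) = { ε }
B has a nullable alternative but only one production, so nothing to check.

X: nullable alternative(s) X → B; FOLLOW(X) = { 'a' }
  X → F: FIRST \ {ε} = { 'a' } — overlaps FOLLOW(X) on { 'a' }: CONFLICT
  X → B: FIRST \ {ε} = { } — this is the only nullable alternative, skip
  X → y F: FIRST \ {ε} = { 'y' } — disjoint from FOLLOW(X)

E, F have no nullable alternative, so no FIRST/FOLLOW check is needed there.

So the grammar has 1 FIRST/FOLLOW conflict (marked CONFLICT above).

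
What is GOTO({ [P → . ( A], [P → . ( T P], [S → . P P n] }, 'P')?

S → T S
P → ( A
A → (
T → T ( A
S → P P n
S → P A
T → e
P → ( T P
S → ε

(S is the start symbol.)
GOTO(I, 'P') = CLOSURE({ [A → αX.β] : [A → α.Xβ] ∈ I, X = 'P' })

Items with dot before 'P', with the dot advanced:
  [S → . P P n] → [S → P . P n]
Closure of the advanced items:
  [S → P . P n] has the dot before P: add [P → . ( A], [P → . ( T P]

GOTO = { [P → . ( A], [P → . ( T P], [S → P . P n] }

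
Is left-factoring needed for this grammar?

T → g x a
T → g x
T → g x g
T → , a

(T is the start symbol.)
Left-factoring is needed when two productions for the same non-terminal
share a common prefix on the right-hand side.

Productions for T:
  T → g x a
  T → g x
  T → g x g
  T → , a

Found common prefix 'g x' in productions for T

Answer: Yes, T has productions with common prefix 'g x'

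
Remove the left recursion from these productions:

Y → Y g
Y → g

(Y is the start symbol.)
Y is directly left-recursive. The standard transformation for
  A → A α₁ | ... | A α_m | β₁ | ... | β_n
is
  A  → β₁ A' | ... | β_n A'
  A' → α₁ A' | ... | α_m A' | ε

Y → g becomes Y → g Y'
Y → Y g becomes Y' → g Y'
Add Y' → ε

Resulting grammar:
Y → g Y'
Y' → g Y'
Y' → ε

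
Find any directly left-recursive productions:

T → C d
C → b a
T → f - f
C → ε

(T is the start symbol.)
Direct left recursion occurs when N → N α for some non-terminal N (the right-hand side begins with the left-hand side itself).

T → C d: starts with C
C → b a: starts with b
T → f - f: starts with f
C → ε: starts with ε

No direct left recursion found.

Answer: No direct left recursion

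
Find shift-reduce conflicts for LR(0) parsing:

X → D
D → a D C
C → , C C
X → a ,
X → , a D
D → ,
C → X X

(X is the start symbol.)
Augment with X' → X and build the canonical LR(0) collection (I0 = CLOSURE({[X' → . X]}), then GOTO on every symbol after a dot until no new states appear). It has 19 states:
  I0: { [D → . ,], [D → . a D C], [X → . , a D], [X → . D], [X → . a ,], [X' → . X] }  — shift
  I1: { [D → , .], [X → , . a D] }  — shift, reduce
  I2: { [X → D .] }  — reduce
  I3: { [X' → X .] }  — accept
  I4: { [D → . ,], [D → . a D C], [D → a . D C], [X → a . ,] }  — shift
  I5: { [D → , .], [X → a , .] }  — 2 reduces
  I6: { [C → . , C C], [C → . X X], [D → . ,], [D → . a D C], [D → a D . C], [X → . , a D], [X → . D], [X → . a ,] }  — shift
  I7: { [D → . ,], [D → . a D C], [D → a . D C] }  — shift
  I8: { [D → , .] }  — reduce
  I9: { [C → , . C C], [C → . , C C], [C → . X X], [D → , .], [D → . ,], [D → . a D C], [X → , . a D], [X → . , a D], [X → . D], [X → . a ,] }  — shift, reduce
  I10: { [D → a D C .] }  — reduce
  I11: { [C → X . X], [D → . ,], [D → . a D C], [X → . , a D], [X → . D], [X → . a ,] }  — shift
  I12: { [C → X X .] }  — reduce
  I13: { [C → , C . C], [C → . , C C], [C → . X X], [D → . ,], [D → . a D C], [X → . , a D], [X → . D], [X → . a ,] }  — shift
  I14: { [D → . ,], [D → . a D C], [D → a . D C], [X → , a . D], [X → a . ,] }  — shift
  I15: { [C → . , C C], [C → . X X], [D → . ,], [D → . a D C], [D → a D . C], [X → , a D .], [X → . , a D], [X → . D], [X → . a ,] }  — shift, reduce
  I16: { [C → , C C .] }  — reduce
  I17: { [D → . ,], [D → . a D C], [X → , a . D] }  — shift
  I18: { [X → , a D .] }  — reduce

I1 contains reduce item [D → , .] and shift item [X → , . a D] — shift-reduce conflict.
I9 contains reduce item [D → , .] and shift items [C → . , C C], [D → . ,], [D → . a D C], [X → . , a D], [X → , . a D], [X → . a ,] — shift-reduce conflict.
I15 contains reduce item [X → , a D .] and shift items [C → . , C C], [D → . ,], [D → . a D C], [X → . , a D], [X → . a ,] — shift-reduce conflict.

Answer: Yes — I1: [D → , .] vs [X → , . a D]; I9: [D → , .] vs [C → . , C C]; I15: [X → , a D .] vs [C → . , C C]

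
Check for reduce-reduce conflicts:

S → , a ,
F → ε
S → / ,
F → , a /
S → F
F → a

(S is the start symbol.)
No reduce-reduce conflicts

A reduce-reduce conflict occurs when an LR(0) state has two complete items [A → α .] and [B → β .] — both call for a reduction, and with no lookahead the parser cannot choose between them.

Augment with S' → S and build the canonical LR(0) collection (I0 = CLOSURE({[S' → . S]}), then GOTO on every symbol after a dot until no new states appear). It has 10 states:
  I0: { [F → . , a /], [F → . a], [F → .], [S → . , a ,], [S → . / ,], [S → . F], [S' → . S] }  — shift, reduce
  I1: { [F → , . a /], [S → , . a ,] }  — shift
  I2: { [S → / . ,] }  — shift
  I3: { [S → F .] }  — reduce
  I4: { [S' → S .] }  — accept
  I5: { [F → a .] }  — reduce
  I6: { [S → / , .] }  — reduce
  I7: { [F → , a . /], [S → , a . ,] }  — shift
  I8: { [S → , a , .] }  — reduce
  I9: { [F → , a / .] }  — reduce

No state contains more than one complete item.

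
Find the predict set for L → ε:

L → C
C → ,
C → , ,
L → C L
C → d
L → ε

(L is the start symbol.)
PREDICT(L → ε) = (FIRST(RHS) \ {ε}) ∪ (FOLLOW(L) if ε ∈ FIRST(RHS), i.e. RHS ⇒* ε)
The right-hand side is ε (FIRST(ε) = { ε }), so the predict set is FOLLOW(L) = { $ }
PREDICT(L → ε) = { $ }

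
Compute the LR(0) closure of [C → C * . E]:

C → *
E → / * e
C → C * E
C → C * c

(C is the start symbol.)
To compute CLOSURE, for each item [A → α.Bβ] where B is a non-terminal, add [B → .γ] for all productions B → γ; repeat for the newly added items until nothing changes.

Start with: [C → C * . E]
  [C → C * . E] has the dot before E: add [E → . / * e]
No further items can be added.

CLOSURE = { [C → C * . E], [E → . / * e] }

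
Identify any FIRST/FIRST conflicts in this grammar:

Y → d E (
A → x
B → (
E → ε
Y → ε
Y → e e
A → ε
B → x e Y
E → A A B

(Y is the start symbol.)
No FIRST/FIRST conflicts.

A FIRST/FIRST conflict occurs when two productions N → α and N → β for the same non-terminal have FIRST(α) ∩ FIRST(β) ≠ ∅ (with ε ∈ FIRST of a nullable right-hand side, so two nullable alternatives also conflict).

FIRST sets of the non-terminals at (or reachable through a nullable prefix from) the front of some alternative:
  FIRST(A) = { 'x', ε }
  FIRST(B) = { '(', 'x' }

Productions for Y:
  Y → d E (: FIRST = { 'd' }
  Y → ε: FIRST = { ε }
  Y → e e: FIRST = { 'e' }
Productions for A:
  A → x: FIRST = { 'x' }
  A → ε: FIRST = { ε }
Productions for B:
  B → (: FIRST = { '(' }
  B → x e Y: FIRST = { 'x' }
Productions for E:
  E → ε: FIRST = { ε }
  E → A A B: FIRST = { '(', 'x' }

All alternatives of each non-terminal have pairwise disjoint FIRST sets.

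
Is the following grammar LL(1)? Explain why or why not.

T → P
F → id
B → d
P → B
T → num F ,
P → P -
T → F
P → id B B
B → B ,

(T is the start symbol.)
No. Predict set conflict for T: { 'id' }

A grammar is LL(1) if for each non-terminal N with multiple productions, the predict sets of those productions are pairwise disjoint, where PREDICT(N → α) = (FIRST(α) \ {ε}) ∪ (FOLLOW(N) if α ⇒* ε).

Relevant sets:
  FIRST(P) = { 'd', 'id' }
  FIRST(F) = { 'id' }
  FIRST(B) = { 'd' }

For T:
  PREDICT(T → P) = { 'd', 'id' }
  PREDICT(T → num F ',') = { 'num' }
  PREDICT(T → F) = { 'id' }
For B:
  PREDICT(B → d) = { 'd' }
  PREDICT(B → B ',') = { 'd' }
For P:
  PREDICT(P → B) = { 'd' }
  PREDICT(P → P '-') = { 'd', 'id' }
  PREDICT(P → id B B) = { 'id' }
F has a single production, so nothing to check there.

Conflict found: Predict set conflict for T: { 'id' }
The grammar is NOT LL(1).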